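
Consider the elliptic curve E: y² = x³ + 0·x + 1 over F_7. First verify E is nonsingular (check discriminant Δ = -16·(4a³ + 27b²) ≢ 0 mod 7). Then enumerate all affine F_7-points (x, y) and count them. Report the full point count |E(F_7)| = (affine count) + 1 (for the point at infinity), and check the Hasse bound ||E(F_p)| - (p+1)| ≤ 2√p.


Affine points = {(0, 1), (0, 6), (1, 3), (1, 4), (2, 3), (2, 4), (3, 0), (4, 3), (4, 4), (5, 0), (6, 0)}; affine count = 11; |E(F_7)| = 12.

Discriminant check: Δ ∝ 4a³ + 27b² = 4·0³ + 27·1² = 4·0 + 27·1 ≡ 6 (mod 7). Nonzero ⇒ E is nonsingular.
For each x ∈ F_7, compute rhs = x³ + 0·x + 1 mod 7, then count y ∈ F_7 with y² ≡ rhs.
  x = 0: rhs = 1, matching y values: 1, 6 (2 points).
  x = 1: rhs = 2, matching y values: 3, 4 (2 points).
  x = 2: rhs = 2, matching y values: 3, 4 (2 points).
  x = 3: rhs = 0, matching y values: 0 (1 points).
  x = 4: rhs = 2, matching y values: 3, 4 (2 points).
  x = 5: rhs = 0, matching y values: 0 (1 points).
  x = 6: rhs = 0, matching y values: 0 (1 points).
Total affine count: 11.
Full point count |E(F_7)| = 11 + 1 = 12.
Hasse bound: |12 − (7+1)| = |4| = 4 ≤ 2√7 ≈ 5.2915 ✓.


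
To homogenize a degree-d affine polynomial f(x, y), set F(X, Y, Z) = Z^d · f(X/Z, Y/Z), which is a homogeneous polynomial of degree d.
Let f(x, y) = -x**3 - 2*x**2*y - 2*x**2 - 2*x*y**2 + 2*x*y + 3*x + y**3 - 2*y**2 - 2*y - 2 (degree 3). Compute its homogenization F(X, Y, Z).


F(X, Y, Z) = -X**3 - 2*X**2*Y - 2*X**2*Z - 2*X*Y**2 + 2*X*Y*Z + 3*X*Z**2 + Y**3 - 2*Y**2*Z - 2*Y*Z**2 - 2*Z**3

deg(f) = 3.
Substitute x = X/Z, y = Y/Z into f, then multiply by Z^3.
  monomial -1·x^3·y^0 ↦ -1·X^3·Y^0·Z^0.
  monomial -2·x^2·y^1 ↦ -2·X^2·Y^1·Z^0.
  monomial -2·x^2·y^0 ↦ -2·X^2·Y^0·Z^1.
  monomial -2·x^1·y^2 ↦ -2·X^1·Y^2·Z^0.
  monomial 2·x^1·y^1 ↦ 2·X^1·Y^1·Z^1.
  monomial 3·x^1·y^0 ↦ 3·X^1·Y^0·Z^2.
  monomial 1·x^0·y^3 ↦ 1·X^0·Y^3·Z^0.
  monomial -2·x^0·y^2 ↦ -2·X^0·Y^2·Z^1.
  monomial -2·x^0·y^1 ↦ -2·X^0·Y^1·Z^2.
  monomial -2·x^0·y^0 ↦ -2·X^0·Y^0·Z^3.
Collecting: F(X, Y, Z) = -X**3 - 2*X**2*Y - 2*X**2*Z - 2*X*Y**2 + 2*X*Y*Z + 3*X*Z**2 + Y**3 - 2*Y**2*Z - 2*Y*Z**2 - 2*Z**3.


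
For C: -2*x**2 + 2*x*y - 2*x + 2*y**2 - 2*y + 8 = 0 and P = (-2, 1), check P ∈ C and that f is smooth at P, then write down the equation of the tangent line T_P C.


Tangent line at P: 8*x - 2*y + 18 = 0.

Step 1: f(-2, 1) = 0, so P lies on C.
Step 2: partial derivatives
  f_x(x, y) = -4*x + 2*y - 2, f_y(x, y) = 2*x + 4*y - 2.
  f_x(P) = 8, f_y(P) = -2 (gradient nonzero, so P is smooth).
Step 3: tangent line at P: 8·(x − -2) + -2·(y − 1) = 0.
Expanding: 8*x - 2*y + 18 = 0.


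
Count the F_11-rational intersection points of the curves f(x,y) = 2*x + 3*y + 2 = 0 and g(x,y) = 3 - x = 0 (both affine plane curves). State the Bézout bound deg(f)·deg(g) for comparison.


Common zeros: {(3, 1)}; count = 1; Bézout bound = 1.

deg(f) = 1, deg(g) = 1, so Bézout bound = 1.
Scan x ∈ F_11. For each x, list the y ∈ F_11 with f(x, y) ≡ 0 and those with g(x, y) ≡ 0 (mod 11); the common zeros in that column are the intersection.
  x = 0: f ≡ 0 at y ∈ {3}; g ≡ 0 at y ∈ ∅; common: ∅.
  x = 1: f ≡ 0 at y ∈ {6}; g ≡ 0 at y ∈ ∅; common: ∅.
  x = 2: f ≡ 0 at y ∈ {9}; g ≡ 0 at y ∈ ∅; common: ∅.
  x = 3: f ≡ 0 at y ∈ {1}; g ≡ 0 at y ∈ {0, 1, 2, 3, 4, 5, 6, 7, 8, 9, 10}; common: {1}.
  x = 4: f ≡ 0 at y ∈ {4}; g ≡ 0 at y ∈ ∅; common: ∅.
  x = 5: f ≡ 0 at y ∈ {7}; g ≡ 0 at y ∈ ∅; common: ∅.
  x = 6: f ≡ 0 at y ∈ {10}; g ≡ 0 at y ∈ ∅; common: ∅.
  x = 7: f ≡ 0 at y ∈ {2}; g ≡ 0 at y ∈ ∅; common: ∅.
  x = 8: f ≡ 0 at y ∈ {5}; g ≡ 0 at y ∈ ∅; common: ∅.
  x = 9: f ≡ 0 at y ∈ {8}; g ≡ 0 at y ∈ ∅; common: ∅.
  x = 10: f ≡ 0 at y ∈ {0}; g ≡ 0 at y ∈ ∅; common: ∅.
Collecting: common zeros = {(3, 1)}, so the count is 1.
Comparison with the Bézout bound: 1 ≤ 1 = deg(f)·deg(g), as expected for curves with no common component (the bound is attained).


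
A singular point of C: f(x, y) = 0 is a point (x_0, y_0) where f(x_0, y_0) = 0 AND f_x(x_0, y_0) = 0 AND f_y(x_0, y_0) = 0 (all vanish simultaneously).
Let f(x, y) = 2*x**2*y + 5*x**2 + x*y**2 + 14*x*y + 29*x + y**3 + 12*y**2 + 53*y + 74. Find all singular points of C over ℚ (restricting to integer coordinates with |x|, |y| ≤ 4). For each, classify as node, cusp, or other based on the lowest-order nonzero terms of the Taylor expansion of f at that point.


Singular points: {(-2, -3)}; classification: node.

Compute partial derivatives:
  f_x = 4*x*y + 10*x + y**2 + 14*y + 29.
  f_y = 2*x**2 + 2*x*y + 14*x + 3*y**2 + 24*y + 53.
Scan x_0 ∈ {−4, ..., 4}. For each x_0, f_y(x_0, y) is a polynomial in y; find its integer roots y ∈ {−4, ..., 4}, then test f_x and f at those candidates.
  x = -4: f_y(-4, y) = 3*y**2 + 16*y + 29; no integer root y with |y| ≤ 4.
  x = -3: f_y(-3, y) = 3*y**2 + 18*y + 29; no integer root y with |y| ≤ 4.
  x = -2: f_y(-2, y) = 3*y**2 + 20*y + 33; vanishes at y ∈ {-3}. (-2, -3): f_x = 0, f = 0 — SINGULAR.
  x = -1: f_y(-1, y) = 3*y**2 + 22*y + 41; no integer root y with |y| ≤ 4.
  x = 0: f_y(0, y) = 3*y**2 + 24*y + 53; no integer root y with |y| ≤ 4.
  x = 1: f_y(1, y) = 3*y**2 + 26*y + 69; no integer root y with |y| ≤ 4.
  x = 2: f_y(2, y) = 3*y**2 + 28*y + 89; no integer root y with |y| ≤ 4.
  x = 3: f_y(3, y) = 3*y**2 + 30*y + 113; no integer root y with |y| ≤ 4.
  x = 4: f_y(4, y) = 3*y**2 + 32*y + 141; no integer root y with |y| ≤ 4.
Only singular point on the grid: (-2, -3).
Classify: substitute x = -2 + u, y = -3 + v and expand: f = 2*u**2*v - u**2 + u*v**2 + v**3 + v**2.
No constant or linear terms (consistent with a singular point). Quadratic part: -u**2 + v**2. Cubic part: 2*u**2*v + u*v**2 + v**3.
The quadratic part v**2 - u**2 = (v − u)(v + u) splits into two distinct linear factors, so there are two distinct tangent lines y − -3 = ±(x − -2) — this is a node (ordinary double point).
Classification: node.


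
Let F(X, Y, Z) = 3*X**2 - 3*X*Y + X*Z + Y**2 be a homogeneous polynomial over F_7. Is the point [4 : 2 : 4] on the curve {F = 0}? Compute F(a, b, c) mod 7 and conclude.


F(4,2,4) ≡ 2 (mod 7); P is NOT on the curve.

Evaluate F(4, 2, 4) term-by-term (mod 7).
  3*X**2 ↦ 3·16·1·1 = 48
  -3*X*Y ↦ -3·4·2·1 = -24
  X*Z ↦ 1·4·1·4 = 16
  Y**2 ↦ 1·1·4·1 = 4
Sum: F(4, 2, 4) = (48) + (-24) + (16) + (4) = 44.
Reducing mod 7: 44 ≡ 2 (mod 7).
Since F(a, b, c) ≡ 2 ≠ 0 (mod 7), P does NOT lie on the curve.


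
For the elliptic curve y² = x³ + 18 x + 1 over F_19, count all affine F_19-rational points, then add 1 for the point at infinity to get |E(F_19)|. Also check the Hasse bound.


Affine points = {(0, 1), (0, 18), (1, 1), (1, 18), (2, 8), (2, 11), (3, 5), (3, 14), (4, 2), (4, 17), (5, 8), (5, 11), (8, 7), (8, 12), (12, 8), (12, 11), (13, 0), (15, 6), (15, 13), (18, 1), (18, 18)}; affine count = 21; |E(F_19)| = 22.

Discriminant check: Δ ∝ 4a³ + 27b² = 4·18³ + 27·1² = 4·5832 + 27·1 ≡ 4 (mod 19). Nonzero ⇒ E is nonsingular.
For each x ∈ F_19, compute rhs = x³ + 18·x + 1 mod 19, then count y ∈ F_19 with y² ≡ rhs.
  x = 0: rhs = 1, matching y values: 1, 18 (2 points).
  x = 1: rhs = 1, matching y values: 1, 18 (2 points).
  x = 2: rhs = 7, matching y values: 8, 11 (2 points).
  x = 3: rhs = 6, matching y values: 5, 14 (2 points).
  x = 4: rhs = 4, matching y values: 2, 17 (2 points).
  x = 5: rhs = 7, matching y values: 8, 11 (2 points).
  x = 6: rhs = 2, matching y values: none (0 points).
  x = 7: rhs = 14, matching y values: none (0 points).
  x = 8: rhs = 11, matching y values: 7, 12 (2 points).
  x = 9: rhs = 18, matching y values: none (0 points).
  x = 10: rhs = 3, matching y values: none (0 points).
  x = 11: rhs = 10, matching y values: none (0 points).
  x = 12: rhs = 7, matching y values: 8, 11 (2 points).
  x = 13: rhs = 0, matching y values: 0 (1 points).
  x = 14: rhs = 14, matching y values: none (0 points).
  x = 15: rhs = 17, matching y values: 6, 13 (2 points).
  x = 16: rhs = 15, matching y values: none (0 points).
  x = 17: rhs = 14, matching y values: none (0 points).
  x = 18: rhs = 1, matching y values: 1, 18 (2 points).
Total affine count: 21.
Full point count |E(F_19)| = 21 + 1 = 22.
Hasse bound: |22 − (19+1)| = |2| = 2 ≤ 2√19 ≈ 8.7178 ✓.


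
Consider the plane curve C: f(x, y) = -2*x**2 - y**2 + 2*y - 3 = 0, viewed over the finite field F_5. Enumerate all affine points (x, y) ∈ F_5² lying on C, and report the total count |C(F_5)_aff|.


Affine F_5-points: {(1, 0), (1, 2), (2, 1), (3, 1), (4, 0), (4, 2)}; count = 6.

For each of the 25 pairs (x, y) ∈ F_5², evaluate f(x, y) mod 5. Record the zeros.
  x = 0: [0↦2, 1↦3, 2↦2, 3↦4, 4↦4]  zeros at y ∈ ∅
  x = 1: [0↦0, 1↦1, 2↦0, 3↦2, 4↦2]  zeros at y ∈ {0, 2}
  x = 2: [0↦4, 1↦0, 2↦4, 3↦1, 4↦1]  zeros at y ∈ {1}
  x = 3: [0↦4, 1↦0, 2↦4, 3↦1, 4↦1]  zeros at y ∈ {1}
  x = 4: [0↦0, 1↦1, 2↦0, 3↦2, 4↦2]  zeros at y ∈ {0, 2}
Collecting zeros: affine points = {(1, 0), (1, 2), (2, 1), (3, 1), (4, 0), (4, 2)}.
Total count |C(F_5)_aff| = 6.


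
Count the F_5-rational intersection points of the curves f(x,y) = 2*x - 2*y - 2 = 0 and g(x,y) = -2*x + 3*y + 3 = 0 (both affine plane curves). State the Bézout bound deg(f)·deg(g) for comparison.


Common zeros: {(0, 4)}; count = 1; Bézout bound = 1.

deg(f) = 1, deg(g) = 1, so Bézout bound = 1.
Scan x ∈ F_5. For each x, list the y ∈ F_5 with f(x, y) ≡ 0 and those with g(x, y) ≡ 0 (mod 5); the common zeros in that column are the intersection.
  x = 0: f ≡ 0 at y ∈ {4}; g ≡ 0 at y ∈ {4}; common: {4}.
  x = 1: f ≡ 0 at y ∈ {0}; g ≡ 0 at y ∈ {3}; common: ∅.
  x = 2: f ≡ 0 at y ∈ {1}; g ≡ 0 at y ∈ {2}; common: ∅.
  x = 3: f ≡ 0 at y ∈ {2}; g ≡ 0 at y ∈ {1}; common: ∅.
  x = 4: f ≡ 0 at y ∈ {3}; g ≡ 0 at y ∈ {0}; common: ∅.
Collecting: common zeros = {(0, 4)}, so the count is 1.
Comparison with the Bézout bound: 1 ≤ 1 = deg(f)·deg(g), as expected for curves with no common component (the bound is attained).


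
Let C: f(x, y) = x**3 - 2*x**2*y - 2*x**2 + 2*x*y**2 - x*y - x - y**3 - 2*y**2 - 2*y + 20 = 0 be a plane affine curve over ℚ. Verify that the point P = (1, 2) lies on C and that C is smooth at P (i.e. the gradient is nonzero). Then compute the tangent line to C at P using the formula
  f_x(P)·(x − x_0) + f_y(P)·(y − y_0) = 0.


Tangent line at P: -4*x - 17*y + 38 = 0.

Step 1: f(1, 2) = 0, so P lies on C.
Step 2: partial derivatives
  f_x(x, y) = 3*x**2 - 4*x*y - 4*x + 2*y**2 - y - 1, f_y(x, y) = -2*x**2 + 4*x*y - x - 3*y**2 - 4*y - 2.
  f_x(P) = -4, f_y(P) = -17 (gradient nonzero, so P is smooth).
Step 3: tangent line at P: -4·(x − 1) + -17·(y − 2) = 0.
Expanding: -4*x - 17*y + 38 = 0.


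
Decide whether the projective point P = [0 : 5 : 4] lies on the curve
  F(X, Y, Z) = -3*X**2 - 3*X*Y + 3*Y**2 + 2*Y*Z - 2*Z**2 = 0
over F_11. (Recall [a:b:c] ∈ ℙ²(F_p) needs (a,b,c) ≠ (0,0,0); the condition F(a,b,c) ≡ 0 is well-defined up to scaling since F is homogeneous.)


F(0,5,4) ≡ 6 (mod 11); P is NOT on the curve.

Evaluate F(0, 5, 4) term-by-term (mod 11).
  -3*X**2 ↦ -3·0·1·1 = 0
  -3*X*Y ↦ -3·0·5·1 = 0
  3*Y**2 ↦ 3·1·25·1 = 75
  2*Y*Z ↦ 2·1·5·4 = 40
  -2*Z**2 ↦ -2·1·1·16 = -32
Sum: F(0, 5, 4) = (0) + (0) + (75) + (40) + (-32) = 83.
Reducing mod 11: 83 ≡ 6 (mod 11).
Since F(a, b, c) ≡ 6 ≠ 0 (mod 11), P does NOT lie on the curve.


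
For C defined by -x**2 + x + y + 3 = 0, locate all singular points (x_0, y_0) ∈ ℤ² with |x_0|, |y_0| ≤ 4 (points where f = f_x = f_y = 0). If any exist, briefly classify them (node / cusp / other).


No singular points in the scanned grid; C is smooth there.

Compute partial derivatives:
  f_x = 1 - 2*x.
  f_y = 1.
f_y = 1 is a nonzero constant, so f_y never vanishes: no point (x, y) can satisfy f = f_x = f_y = 0. In particular no (x, y) ∈ {−4, ..., 4}² is singular; the curve is smooth.


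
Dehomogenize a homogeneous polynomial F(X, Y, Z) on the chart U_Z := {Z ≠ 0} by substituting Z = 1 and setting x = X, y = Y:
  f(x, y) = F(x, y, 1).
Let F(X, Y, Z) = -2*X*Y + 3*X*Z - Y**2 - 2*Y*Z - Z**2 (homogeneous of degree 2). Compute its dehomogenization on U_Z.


f(x, y) = -2*x*y + 3*x - y**2 - 2*y - 1

On U_Z we set Z = 1. Each monomial c·X^i·Y^j·Z^k in F becomes c·x^i·y^j·1^k = c·x^i·y^j.
Substituting Z = 1: F(X, Y, 1) = -2*x*y + 3*x - y**2 - 2*y - 1.
Note: deg(f) ≤ deg(F) = 2; strict inequality happens when F is divisible by Z (lost terms).


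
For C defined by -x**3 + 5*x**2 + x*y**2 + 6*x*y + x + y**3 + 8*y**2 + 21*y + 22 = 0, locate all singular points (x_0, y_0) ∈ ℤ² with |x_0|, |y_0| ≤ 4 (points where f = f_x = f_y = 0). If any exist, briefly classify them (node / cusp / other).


Singular points: {(2, -3)}; classification: node.

Compute partial derivatives:
  f_x = -3*x**2 + 10*x + y**2 + 6*y + 1.
  f_y = 2*x*y + 6*x + 3*y**2 + 16*y + 21.
Scan x_0 ∈ {−4, ..., 4}. For each x_0, f_y(x_0, y) is a polynomial in y; find its integer roots y ∈ {−4, ..., 4}, then test f_x and f at those candidates.
  x = -4: f_y(-4, y) = 3*y**2 + 8*y - 3; vanishes at y ∈ {-3}. (-4, -3): f_x = -96 ≠ 0.
  x = -3: f_y(-3, y) = 3*y**2 + 10*y + 3; vanishes at y ∈ {-3}. (-3, -3): f_x = -65 ≠ 0.
  x = -2: f_y(-2, y) = 3*y**2 + 12*y + 9; vanishes at y ∈ {-3, -1}. (-2, -3): f_x = -40 ≠ 0; (-2, -1): f_x = -36 ≠ 0.
  x = -1: f_y(-1, y) = 3*y**2 + 14*y + 15; vanishes at y ∈ {-3}. (-1, -3): f_x = -21 ≠ 0.
  x = 0: f_y(0, y) = 3*y**2 + 16*y + 21; vanishes at y ∈ {-3}. (0, -3): f_x = -8 ≠ 0.
  x = 1: f_y(1, y) = 3*y**2 + 18*y + 27; vanishes at y ∈ {-3}. (1, -3): f_x = -1 ≠ 0.
  x = 2: f_y(2, y) = 3*y**2 + 20*y + 33; vanishes at y ∈ {-3}. (2, -3): f_x = 0, f = 0 — SINGULAR.
  x = 3: f_y(3, y) = 3*y**2 + 22*y + 39; vanishes at y ∈ {-3}. (3, -3): f_x = -5 ≠ 0.
  x = 4: f_y(4, y) = 3*y**2 + 24*y + 45; vanishes at y ∈ {-3}. (4, -3): f_x = -16 ≠ 0.
Only singular point on the grid: (2, -3).
Classify: substitute x = 2 + u, y = -3 + v and expand: f = -u**3 - u**2 + u*v**2 + v**3 + v**2.
No constant or linear terms (consistent with a singular point). Quadratic part: -u**2 + v**2. Cubic part: -u**3 + u*v**2 + v**3.
The quadratic part v**2 - u**2 = (v − u)(v + u) splits into two distinct linear factors, so there are two distinct tangent lines y − -3 = ±(x − 2) — this is a node (ordinary double point).
Classification: node.


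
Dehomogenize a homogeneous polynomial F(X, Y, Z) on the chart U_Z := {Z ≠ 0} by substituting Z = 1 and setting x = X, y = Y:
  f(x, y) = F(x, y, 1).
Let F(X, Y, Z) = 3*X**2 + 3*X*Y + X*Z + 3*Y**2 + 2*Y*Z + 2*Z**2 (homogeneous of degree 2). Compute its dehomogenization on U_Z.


f(x, y) = 3*x**2 + 3*x*y + x + 3*y**2 + 2*y + 2

On U_Z we set Z = 1. Each monomial c·X^i·Y^j·Z^k in F becomes c·x^i·y^j·1^k = c·x^i·y^j.
Substituting Z = 1: F(X, Y, 1) = 3*x**2 + 3*x*y + x + 3*y**2 + 2*y + 2.
Note: deg(f) ≤ deg(F) = 2; strict inequality happens when F is divisible by Z (lost terms).


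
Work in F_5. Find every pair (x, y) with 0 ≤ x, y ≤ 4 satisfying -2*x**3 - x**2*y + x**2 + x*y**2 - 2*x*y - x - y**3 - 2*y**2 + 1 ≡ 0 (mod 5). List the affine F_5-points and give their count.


Affine F_5-points: {(0, 2), (0, 4), (3, 3), (3, 4), (4, 0)}; count = 5.

For each of the 25 pairs (x, y) ∈ F_5², evaluate f(x, y) mod 5. Record the zeros.
  x = 0: [0↦1, 1↦3, 2↦0, 3↦1, 4↦0]  zeros at y ∈ {2, 4}
  x = 1: [0↦4, 1↦4, 2↦1, 3↦4, 4↦2]  zeros at y ∈ ∅
  x = 2: [0↦2, 1↦3, 2↦3, 3↦1, 4↦1]  zeros at y ∈ ∅
  x = 3: [0↦3, 1↦3, 2↦4, 3↦0, 4↦0]  zeros at y ∈ {3, 4}
  x = 4: [0↦0, 1↦2, 2↦2, 3↦4, 4↦2]  zeros at y ∈ {0}
Collecting zeros: affine points = {(0, 2), (0, 4), (3, 3), (3, 4), (4, 0)}.
Total count |C(F_5)_aff| = 5.


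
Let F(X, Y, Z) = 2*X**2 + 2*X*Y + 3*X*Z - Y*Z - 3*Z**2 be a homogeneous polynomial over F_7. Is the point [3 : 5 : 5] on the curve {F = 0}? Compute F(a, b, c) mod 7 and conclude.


F(3,5,5) ≡ 0 (mod 7); P is on the curve.

Evaluate F(3, 5, 5) term-by-term (mod 7).
  2*X**2 ↦ 2·9·1·1 = 18
  2*X*Y ↦ 2·3·5·1 = 30
  3*X*Z ↦ 3·3·1·5 = 45
  -Y*Z ↦ -1·1·5·5 = -25
  -3*Z**2 ↦ -3·1·1·25 = -75
Sum: F(3, 5, 5) = (18) + (30) + (45) + (-25) + (-75) = -7.
Reducing mod 7: -7 ≡ 0 (mod 7).
Since F(a, b, c) ≡ 0 (mod 7), P lies on the curve.


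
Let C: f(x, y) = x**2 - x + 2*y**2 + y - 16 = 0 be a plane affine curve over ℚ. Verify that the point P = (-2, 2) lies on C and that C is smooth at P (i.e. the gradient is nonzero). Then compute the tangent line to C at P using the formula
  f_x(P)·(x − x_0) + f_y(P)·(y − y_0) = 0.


Tangent line at P: -5*x + 9*y - 28 = 0.

Step 1: f(-2, 2) = 0, so P lies on C.
Step 2: partial derivatives
  f_x(x, y) = 2*x - 1, f_y(x, y) = 4*y + 1.
  f_x(P) = -5, f_y(P) = 9 (gradient nonzero, so P is smooth).
Step 3: tangent line at P: -5·(x − -2) + 9·(y − 2) = 0.
Expanding: -5*x + 9*y - 28 = 0.


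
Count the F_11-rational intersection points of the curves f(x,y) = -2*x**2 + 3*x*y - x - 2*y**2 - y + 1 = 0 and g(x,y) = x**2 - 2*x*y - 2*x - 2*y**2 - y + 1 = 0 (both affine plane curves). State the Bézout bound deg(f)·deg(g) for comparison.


Common zeros: {(0, 6), (0, 10), (3, 6), (9, 3)}; count = 4; Bézout bound = 4.

deg(f) = 2, deg(g) = 2, so Bézout bound = 4.
Scan x ∈ F_11. For each x, list the y ∈ F_11 with f(x, y) ≡ 0 and those with g(x, y) ≡ 0 (mod 11); the common zeros in that column are the intersection.
  x = 0: f ≡ 0 at y ∈ {6, 10}; g ≡ 0 at y ∈ {6, 10}; common: {6, 10}.
  x = 1: f ≡ 0 at y ∈ ∅; g ≡ 0 at y ∈ {0, 4}; common: ∅.
  x = 2: f ≡ 0 at y ∈ ∅; g ≡ 0 at y ∈ {7}; common: ∅.
  x = 3: f ≡ 0 at y ∈ {6, 9}; g ≡ 0 at y ∈ {6, 7}; common: {6}.
  x = 4: f ≡ 0 at y ∈ ∅; g ≡ 0 at y ∈ ∅; common: ∅.
  x = 5: f ≡ 0 at y ∈ ∅; g ≡ 0 at y ∈ ∅; common: ∅.
  x = 6: f ≡ 0 at y ∈ {0, 3}; g ≡ 0 at y ∈ ∅; common: ∅.
  x = 7: f ≡ 0 at y ∈ ∅; g ≡ 0 at y ∈ ∅; common: ∅.
  x = 8: f ≡ 0 at y ∈ ∅; g ≡ 0 at y ∈ ∅; common: ∅.
  x = 9: f ≡ 0 at y ∈ {3, 10}; g ≡ 0 at y ∈ {3, 4}; common: {3}.
  x = 10: f ≡ 0 at y ∈ {0, 9}; g ≡ 0 at y ∈ {3}; common: ∅.
Collecting: common zeros = {(0, 6), (0, 10), (3, 6), (9, 3)}, so the count is 4.
Comparison with the Bézout bound: 4 ≤ 4 = deg(f)·deg(g), as expected for curves with no common component (the bound is attained).


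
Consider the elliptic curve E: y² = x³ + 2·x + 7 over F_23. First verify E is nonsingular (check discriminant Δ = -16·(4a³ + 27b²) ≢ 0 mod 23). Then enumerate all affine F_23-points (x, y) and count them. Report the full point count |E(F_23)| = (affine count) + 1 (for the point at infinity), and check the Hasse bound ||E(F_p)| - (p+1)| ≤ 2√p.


Affine points = {(5, 2), (5, 21), (8, 11), (8, 12), (9, 8), (9, 15), (11, 7), (11, 16), (15, 10), (15, 13), (16, 8), (16, 15), (17, 3), (17, 20), (19, 2), (19, 21), (21, 8), (21, 15), (22, 2), (22, 21)}; affine count = 20; |E(F_23)| = 21.

Discriminant check: Δ ∝ 4a³ + 27b² = 4·2³ + 27·7² = 4·8 + 27·49 ≡ 21 (mod 23). Nonzero ⇒ E is nonsingular.
For each x ∈ F_23, compute rhs = x³ + 2·x + 7 mod 23, then count y ∈ F_23 with y² ≡ rhs.
  x = 0: rhs = 7, matching y values: none (0 points).
  x = 1: rhs = 10, matching y values: none (0 points).
  x = 2: rhs = 19, matching y values: none (0 points).
  x = 3: rhs = 17, matching y values: none (0 points).
  x = 4: rhs = 10, matching y values: none (0 points).
  x = 5: rhs = 4, matching y values: 2, 21 (2 points).
  x = 6: rhs = 5, matching y values: none (0 points).
  x = 7: rhs = 19, matching y values: none (0 points).
  x = 8: rhs = 6, matching y values: 11, 12 (2 points).
  x = 9: rhs = 18, matching y values: 8, 15 (2 points).
  x = 10: rhs = 15, matching y values: none (0 points).
  x = 11: rhs = 3, matching y values: 7, 16 (2 points).
  x = 12: rhs = 11, matching y values: none (0 points).
  x = 13: rhs = 22, matching y values: none (0 points).
  x = 14: rhs = 19, matching y values: none (0 points).
  x = 15: rhs = 8, matching y values: 10, 13 (2 points).
  x = 16: rhs = 18, matching y values: 8, 15 (2 points).
  x = 17: rhs = 9, matching y values: 3, 20 (2 points).
  x = 18: rhs = 10, matching y values: none (0 points).
  x = 19: rhs = 4, matching y values: 2, 21 (2 points).
  x = 20: rhs = 20, matching y values: none (0 points).
  x = 21: rhs = 18, matching y values: 8, 15 (2 points).
  x = 22: rhs = 4, matching y values: 2, 21 (2 points).
Total affine count: 20.
Full point count |E(F_23)| = 20 + 1 = 21.
Hasse bound: |21 − (23+1)| = |-3| = 3 ≤ 2√23 ≈ 9.5917 ✓.


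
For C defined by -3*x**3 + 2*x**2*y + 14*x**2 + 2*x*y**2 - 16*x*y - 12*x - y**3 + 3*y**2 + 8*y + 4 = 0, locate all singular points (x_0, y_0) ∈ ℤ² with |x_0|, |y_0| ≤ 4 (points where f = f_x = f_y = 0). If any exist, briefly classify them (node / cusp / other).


Singular points: {(2, 2)}; classification: cusp.

Compute partial derivatives:
  f_x = -9*x**2 + 4*x*y + 28*x + 2*y**2 - 16*y - 12.
  f_y = 2*x**2 + 4*x*y - 16*x - 3*y**2 + 6*y + 8.
Scan x_0 ∈ {−4, ..., 4}. For each x_0, f_y(x_0, y) is a polynomial in y; find its integer roots y ∈ {−4, ..., 4}, then test f_x and f at those candidates.
  x = -4: f_y(-4, y) = -3*y**2 - 10*y + 104; no integer root y with |y| ≤ 4.
  x = -3: f_y(-3, y) = -3*y**2 - 6*y + 74; no integer root y with |y| ≤ 4.
  x = -2: f_y(-2, y) = -3*y**2 - 2*y + 48; no integer root y with |y| ≤ 4.
  x = -1: f_y(-1, y) = -3*y**2 + 2*y + 26; no integer root y with |y| ≤ 4.
  x = 0: f_y(0, y) = -3*y**2 + 6*y + 8; no integer root y with |y| ≤ 4.
  x = 1: f_y(1, y) = -3*y**2 + 10*y - 6; no integer root y with |y| ≤ 4.
  x = 2: f_y(2, y) = -3*y**2 + 14*y - 16; vanishes at y ∈ {2}. (2, 2): f_x = 0, f = 0 — SINGULAR.
  x = 3: f_y(3, y) = -3*y**2 + 18*y - 22; no integer root y with |y| ≤ 4.
  x = 4: f_y(4, y) = -3*y**2 + 22*y - 24; no integer root y with |y| ≤ 4.
Only singular point on the grid: (2, 2).
Classify: substitute x = 2 + u, y = 2 + v and expand: f = -3*u**3 + 2*u**2*v + 2*u*v**2 - v**3 + v**2.
No constant or linear terms (consistent with a singular point). Quadratic part: v**2. Cubic part: -3*u**3 + 2*u**2*v + 2*u*v**2 - v**3.
The quadratic part v**2 is a perfect square, so there is a single (double) tangent line v = 0, i.e. y = 2. Restricting the cubic part to that line (v = 0) leaves -3*u**3 ≠ 0, so f is not divisible by v and the branch is v² ≈ 3*u**3 to lowest order — this is a cusp.
Classification: cusp.


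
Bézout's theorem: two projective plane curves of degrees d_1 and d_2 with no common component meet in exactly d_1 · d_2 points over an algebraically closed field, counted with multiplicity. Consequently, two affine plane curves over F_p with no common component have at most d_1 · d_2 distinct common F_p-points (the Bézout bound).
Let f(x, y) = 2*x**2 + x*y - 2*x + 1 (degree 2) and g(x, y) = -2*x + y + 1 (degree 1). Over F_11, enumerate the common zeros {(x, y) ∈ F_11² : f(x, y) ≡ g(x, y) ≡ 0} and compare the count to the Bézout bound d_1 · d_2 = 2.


Common zeros: {(2, 3), (7, 2)}; count = 2; Bézout bound = 2.

deg(f) = 2, deg(g) = 1, so Bézout bound = 2.
Scan x ∈ F_11. For each x, list the y ∈ F_11 with f(x, y) ≡ 0 and those with g(x, y) ≡ 0 (mod 11); the common zeros in that column are the intersection.
  x = 0: f ≡ 0 at y ∈ ∅; g ≡ 0 at y ∈ {10}; common: ∅.
  x = 1: f ≡ 0 at y ∈ {10}; g ≡ 0 at y ∈ {1}; common: ∅.
  x = 2: f ≡ 0 at y ∈ {3}; g ≡ 0 at y ∈ {3}; common: {3}.
  x = 3: f ≡ 0 at y ∈ {3}; g ≡ 0 at y ∈ {5}; common: ∅.
  x = 4: f ≡ 0 at y ∈ {2}; g ≡ 0 at y ∈ {7}; common: ∅.
  x = 5: f ≡ 0 at y ∈ {5}; g ≡ 0 at y ∈ {9}; common: ∅.
  x = 6: f ≡ 0 at y ∈ {10}; g ≡ 0 at y ∈ {0}; common: ∅.
  x = 7: f ≡ 0 at y ∈ {2}; g ≡ 0 at y ∈ {2}; common: {2}.
  x = 8: f ≡ 0 at y ∈ {1}; g ≡ 0 at y ∈ {4}; common: ∅.
  x = 9: f ≡ 0 at y ∈ {1}; g ≡ 0 at y ∈ {6}; common: ∅.
  x = 10: f ≡ 0 at y ∈ {5}; g ≡ 0 at y ∈ {8}; common: ∅.
Collecting: common zeros = {(2, 3), (7, 2)}, so the count is 2.
Comparison with the Bézout bound: 2 ≤ 2 = deg(f)·deg(g), as expected for curves with no common component (the bound is attained).


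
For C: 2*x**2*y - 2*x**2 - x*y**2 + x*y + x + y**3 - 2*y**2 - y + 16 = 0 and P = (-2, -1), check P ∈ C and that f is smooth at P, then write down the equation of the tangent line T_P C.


Tangent line at P: 15*x + 8*y + 38 = 0.

Step 1: f(-2, -1) = 0, so P lies on C.
Step 2: partial derivatives
  f_x(x, y) = 4*x*y - 4*x - y**2 + y + 1, f_y(x, y) = 2*x**2 - 2*x*y + x + 3*y**2 - 4*y - 1.
  f_x(P) = 15, f_y(P) = 8 (gradient nonzero, so P is smooth).
Step 3: tangent line at P: 15·(x − -2) + 8·(y − -1) = 0.
Expanding: 15*x + 8*y + 38 = 0.


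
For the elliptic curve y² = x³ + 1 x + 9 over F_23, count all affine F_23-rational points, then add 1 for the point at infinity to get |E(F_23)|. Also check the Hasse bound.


Affine points = {(0, 3), (0, 20), (3, 4), (3, 19), (4, 10), (4, 13), (5, 1), (5, 22), (6, 1), (6, 22), (8, 0), (12, 1), (12, 22), (15, 8), (15, 15), (16, 2), (16, 21), (20, 5), (20, 18)}; affine count = 19; |E(F_23)| = 20.

Discriminant check: Δ ∝ 4a³ + 27b² = 4·1³ + 27·9² = 4·1 + 27·81 ≡ 6 (mod 23). Nonzero ⇒ E is nonsingular.
For each x ∈ F_23, compute rhs = x³ + 1·x + 9 mod 23, then count y ∈ F_23 with y² ≡ rhs.
  x = 0: rhs = 9, matching y values: 3, 20 (2 points).
  x = 1: rhs = 11, matching y values: none (0 points).
  x = 2: rhs = 19, matching y values: none (0 points).
  x = 3: rhs = 16, matching y values: 4, 19 (2 points).
  x = 4: rhs = 8, matching y values: 10, 13 (2 points).
  x = 5: rhs = 1, matching y values: 1, 22 (2 points).
  x = 6: rhs = 1, matching y values: 1, 22 (2 points).
  x = 7: rhs = 14, matching y values: none (0 points).
  x = 8: rhs = 0, matching y values: 0 (1 points).
  x = 9: rhs = 11, matching y values: none (0 points).
  x = 10: rhs = 7, matching y values: none (0 points).
  x = 11: rhs = 17, matching y values: none (0 points).
  x = 12: rhs = 1, matching y values: 1, 22 (2 points).
  x = 13: rhs = 11, matching y values: none (0 points).
  x = 14: rhs = 7, matching y values: none (0 points).
  x = 15: rhs = 18, matching y values: 8, 15 (2 points).
  x = 16: rhs = 4, matching y values: 2, 21 (2 points).
  x = 17: rhs = 17, matching y values: none (0 points).
  x = 18: rhs = 17, matching y values: none (0 points).
  x = 19: rhs = 10, matching y values: none (0 points).
  x = 20: rhs = 2, matching y values: 5, 18 (2 points).
  x = 21: rhs = 22, matching y values: none (0 points).
  x = 22: rhs = 7, matching y values: none (0 points).
Total affine count: 19.
Full point count |E(F_23)| = 19 + 1 = 20.
Hasse bound: |20 − (23+1)| = |-4| = 4 ≤ 2√23 ≈ 9.5917 ✓.


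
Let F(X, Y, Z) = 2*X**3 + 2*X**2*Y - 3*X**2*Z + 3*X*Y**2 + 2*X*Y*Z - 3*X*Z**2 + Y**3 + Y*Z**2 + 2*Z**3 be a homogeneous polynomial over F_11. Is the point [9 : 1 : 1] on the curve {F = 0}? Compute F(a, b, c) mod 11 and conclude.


F(9,1,1) ≡ 2 (mod 11); P is NOT on the curve.

Evaluate F(9, 1, 1) term-by-term (mod 11).
  2*X**3 ↦ 2·729·1·1 = 1458
  2*X**2*Y ↦ 2·81·1·1 = 162
  -3*X**2*Z ↦ -3·81·1·1 = -243
  3*X*Y**2 ↦ 3·9·1·1 = 27
  2*X*Y*Z ↦ 2·9·1·1 = 18
  -3*X*Z**2 ↦ -3·9·1·1 = -27
  Y**3 ↦ 1·1·1·1 = 1
  Y*Z**2 ↦ 1·1·1·1 = 1
  2*Z**3 ↦ 2·1·1·1 = 2
Sum: F(9, 1, 1) = (1458) + (162) + (-243) + (27) + (18) + (-27) + (1) + (1) + (2) = 1399.
Reducing mod 11: 1399 ≡ 2 (mod 11).
Since F(a, b, c) ≡ 2 ≠ 0 (mod 11), P does NOT lie on the curve.


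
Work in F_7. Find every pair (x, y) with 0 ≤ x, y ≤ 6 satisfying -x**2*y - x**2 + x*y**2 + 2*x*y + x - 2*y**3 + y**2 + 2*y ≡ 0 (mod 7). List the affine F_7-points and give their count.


Affine F_7-points: {(0, 0), (1, 0), (1, 4), (3, 5), (4, 4)}; count = 5.

For each of the 49 pairs (x, y) ∈ F_7², evaluate f(x, y) mod 7. Record the zeros.
  x = 0: [0↦0, 1↦1, 2↦6, 3↦3, 4↦1, 5↦2, 6↦1]  zeros at y ∈ {0}
  x = 1: [0↦0, 1↦3, 2↦5, 3↦1, 4↦0, 5↦4, 6↦1]  zeros at y ∈ {0, 4}
  x = 2: [0↦5, 1↦1, 2↦5, 3↦5, 4↦3, 5↦1, 6↦1]  zeros at y ∈ ∅
  x = 3: [0↦1, 1↦2, 2↦6, 3↦1, 4↦3, 5↦0, 6↦1]  zeros at y ∈ {5}
  x = 4: [0↦2, 1↦6, 2↦1, 3↦3, 4↦0, 5↦1, 6↦1]  zeros at y ∈ {4}
  x = 5: [0↦1, 1↦6, 2↦4, 3↦4, 4↦1, 5↦4, 6↦1]  zeros at y ∈ ∅
  x = 6: [0↦5, 1↦2, 2↦1, 3↦4, 4↦6, 5↦2, 6↦1]  zeros at y ∈ ∅
Collecting zeros: affine points = {(0, 0), (1, 0), (1, 4), (3, 5), (4, 4)}.
Total count |C(F_7)_aff| = 5.


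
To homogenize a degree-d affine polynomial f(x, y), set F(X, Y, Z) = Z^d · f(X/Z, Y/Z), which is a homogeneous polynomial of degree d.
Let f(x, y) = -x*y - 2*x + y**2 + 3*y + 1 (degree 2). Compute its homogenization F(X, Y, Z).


F(X, Y, Z) = -X*Y - 2*X*Z + Y**2 + 3*Y*Z + Z**2

deg(f) = 2.
Substitute x = X/Z, y = Y/Z into f, then multiply by Z^2.
  monomial -1·x^1·y^1 ↦ -1·X^1·Y^1·Z^0.
  monomial -2·x^1·y^0 ↦ -2·X^1·Y^0·Z^1.
  monomial 1·x^0·y^2 ↦ 1·X^0·Y^2·Z^0.
  monomial 3·x^0·y^1 ↦ 3·X^0·Y^1·Z^1.
  monomial 1·x^0·y^0 ↦ 1·X^0·Y^0·Z^2.
Collecting: F(X, Y, Z) = -X*Y - 2*X*Z + Y**2 + 3*Y*Z + Z**2.


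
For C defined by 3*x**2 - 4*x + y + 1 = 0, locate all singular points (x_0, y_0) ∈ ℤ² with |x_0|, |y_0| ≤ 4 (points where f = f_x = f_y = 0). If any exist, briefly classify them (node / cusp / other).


No singular points in the scanned grid; C is smooth there.

Compute partial derivatives:
  f_x = 6*x - 4.
  f_y = 1.
f_y = 1 is a nonzero constant, so f_y never vanishes: no point (x, y) can satisfy f = f_x = f_y = 0. In particular no (x, y) ∈ {−4, ..., 4}² is singular; the curve is smooth.


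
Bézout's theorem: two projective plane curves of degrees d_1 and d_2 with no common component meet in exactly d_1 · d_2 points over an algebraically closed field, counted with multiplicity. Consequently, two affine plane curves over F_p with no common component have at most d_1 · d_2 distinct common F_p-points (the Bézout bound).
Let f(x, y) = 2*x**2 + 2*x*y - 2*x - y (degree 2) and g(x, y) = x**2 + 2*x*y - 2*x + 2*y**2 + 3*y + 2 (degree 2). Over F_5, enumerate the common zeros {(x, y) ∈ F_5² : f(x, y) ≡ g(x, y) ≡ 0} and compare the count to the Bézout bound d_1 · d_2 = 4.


Common zeros: ∅; count = 0; Bézout bound = 4.

deg(f) = 2, deg(g) = 2, so Bézout bound = 4.
Scan x ∈ F_5. For each x, list the y ∈ F_5 with f(x, y) ≡ 0 and those with g(x, y) ≡ 0 (mod 5); the common zeros in that column are the intersection.
  x = 0: f ≡ 0 at y ∈ {0}; g ≡ 0 at y ∈ ∅; common: ∅.
  x = 1: f ≡ 0 at y ∈ {0}; g ≡ 0 at y ∈ ∅; common: ∅.
  x = 2: f ≡ 0 at y ∈ {2}; g ≡ 0 at y ∈ ∅; common: ∅.
  x = 3: f ≡ 0 at y ∈ ∅; g ≡ 0 at y ∈ {0, 3}; common: ∅.
  x = 4: f ≡ 0 at y ∈ {3}; g ≡ 0 at y ∈ {0, 2}; common: ∅.
Collecting: common zeros = ∅, so the count is 0.
Comparison with the Bézout bound: 0 ≤ 4 = deg(f)·deg(g), as expected for curves with no common component (the affine F_5-count falls short of the bound because intersections may lie at infinity, over extension fields, or carry multiplicity).


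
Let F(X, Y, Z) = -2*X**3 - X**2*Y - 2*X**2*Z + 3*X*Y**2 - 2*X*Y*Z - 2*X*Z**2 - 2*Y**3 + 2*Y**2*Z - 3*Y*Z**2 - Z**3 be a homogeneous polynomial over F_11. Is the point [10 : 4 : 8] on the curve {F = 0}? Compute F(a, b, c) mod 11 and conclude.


F(10,4,8) ≡ 8 (mod 11); P is NOT on the curve.

Evaluate F(10, 4, 8) term-by-term (mod 11).
  -2*X**3 ↦ -2·1000·1·1 = -2000
  -X**2*Y ↦ -1·100·4·1 = -400
  -2*X**2*Z ↦ -2·100·1·8 = -1600
  3*X*Y**2 ↦ 3·10·16·1 = 480
  -2*X*Y*Z ↦ -2·10·4·8 = -640
  -2*X*Z**2 ↦ -2·10·1·64 = -1280
  -2*Y**3 ↦ -2·1·64·1 = -128
  2*Y**2*Z ↦ 2·1·16·8 = 256
  -3*Y*Z**2 ↦ -3·1·4·64 = -768
  -Z**3 ↦ -1·1·1·512 = -512
Sum: F(10, 4, 8) = (-2000) + (-400) + (-1600) + (480) + (-640) + (-1280) + (-128) + (256) + (-768) + (-512) = -6592.
Reducing mod 11: -6592 ≡ 8 (mod 11).
Since F(a, b, c) ≡ 8 ≠ 0 (mod 11), P does NOT lie on the curve.


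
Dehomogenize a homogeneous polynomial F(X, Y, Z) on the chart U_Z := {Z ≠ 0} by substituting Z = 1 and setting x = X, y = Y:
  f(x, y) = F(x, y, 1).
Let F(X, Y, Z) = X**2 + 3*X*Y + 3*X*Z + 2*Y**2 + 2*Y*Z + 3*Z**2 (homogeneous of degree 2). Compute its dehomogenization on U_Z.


f(x, y) = x**2 + 3*x*y + 3*x + 2*y**2 + 2*y + 3

On U_Z we set Z = 1. Each monomial c·X^i·Y^j·Z^k in F becomes c·x^i·y^j·1^k = c·x^i·y^j.
Substituting Z = 1: F(X, Y, 1) = x**2 + 3*x*y + 3*x + 2*y**2 + 2*y + 3.
Note: deg(f) ≤ deg(F) = 2; strict inequality happens when F is divisible by Z (lost terms).


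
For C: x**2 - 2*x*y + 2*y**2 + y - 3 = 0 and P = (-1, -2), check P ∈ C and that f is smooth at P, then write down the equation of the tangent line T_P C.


Tangent line at P: 2*x - 5*y - 8 = 0.

Step 1: f(-1, -2) = 0, so P lies on C.
Step 2: partial derivatives
  f_x(x, y) = 2*x - 2*y, f_y(x, y) = -2*x + 4*y + 1.
  f_x(P) = 2, f_y(P) = -5 (gradient nonzero, so P is smooth).
Step 3: tangent line at P: 2·(x − -1) + -5·(y − -2) = 0.
Expanding: 2*x - 5*y - 8 = 0.


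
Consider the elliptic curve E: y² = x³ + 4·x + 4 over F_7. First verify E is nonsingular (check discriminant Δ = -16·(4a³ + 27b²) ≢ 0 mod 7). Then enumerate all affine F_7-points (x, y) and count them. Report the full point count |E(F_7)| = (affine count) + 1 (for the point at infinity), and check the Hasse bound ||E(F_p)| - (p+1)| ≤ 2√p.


Affine points = {(0, 2), (0, 5), (1, 3), (1, 4), (3, 1), (3, 6), (4, 0), (5, 3), (5, 4)}; affine count = 9; |E(F_7)| = 10.

Discriminant check: Δ ∝ 4a³ + 27b² = 4·4³ + 27·4² = 4·64 + 27·16 ≡ 2 (mod 7). Nonzero ⇒ E is nonsingular.
For each x ∈ F_7, compute rhs = x³ + 4·x + 4 mod 7, then count y ∈ F_7 with y² ≡ rhs.
  x = 0: rhs = 4, matching y values: 2, 5 (2 points).
  x = 1: rhs = 2, matching y values: 3, 4 (2 points).
  x = 2: rhs = 6, matching y values: none (0 points).
  x = 3: rhs = 1, matching y values: 1, 6 (2 points).
  x = 4: rhs = 0, matching y values: 0 (1 points).
  x = 5: rhs = 2, matching y values: 3, 4 (2 points).
  x = 6: rhs = 6, matching y values: none (0 points).
Total affine count: 9.
Full point count |E(F_7)| = 9 + 1 = 10.
Hasse bound: |10 − (7+1)| = |2| = 2 ≤ 2√7 ≈ 5.2915 ✓.


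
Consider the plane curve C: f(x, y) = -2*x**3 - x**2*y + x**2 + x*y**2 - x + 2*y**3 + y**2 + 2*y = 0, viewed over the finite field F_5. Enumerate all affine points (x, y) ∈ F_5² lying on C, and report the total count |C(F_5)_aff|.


Affine F_5-points: {(0, 0), (0, 1), (2, 2), (3, 2)}; count = 4.

For each of the 25 pairs (x, y) ∈ F_5², evaluate f(x, y) mod 5. Record the zeros.
  x = 0: [0↦0, 1↦0, 2↦4, 3↦4, 4↦2]  zeros at y ∈ {0, 1}
  x = 1: [0↦3, 1↦3, 2↦4, 3↦3, 4↦2]  zeros at y ∈ ∅
  x = 2: [0↦1, 1↦4, 2↦0, 3↦1, 4↦4]  zeros at y ∈ {2}
  x = 3: [0↦2, 1↦1, 2↦0, 3↦1, 4↦1]  zeros at y ∈ {2}
  x = 4: [0↦4, 1↦2, 2↦2, 3↦1, 4↦1]  zeros at y ∈ ∅
Collecting zeros: affine points = {(0, 0), (0, 1), (2, 2), (3, 2)}.
Total count |C(F_5)_aff| = 4.


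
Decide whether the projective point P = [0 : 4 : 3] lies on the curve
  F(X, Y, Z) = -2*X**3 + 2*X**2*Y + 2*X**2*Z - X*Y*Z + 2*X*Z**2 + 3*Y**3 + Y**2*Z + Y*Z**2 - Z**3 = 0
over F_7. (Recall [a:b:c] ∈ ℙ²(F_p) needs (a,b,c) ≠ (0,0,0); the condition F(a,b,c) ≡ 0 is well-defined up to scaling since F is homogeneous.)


F(0,4,3) ≡ 4 (mod 7); P is NOT on the curve.

Evaluate F(0, 4, 3) term-by-term (mod 7).
  -2*X**3 ↦ -2·0·1·1 = 0
  2*X**2*Y ↦ 2·0·4·1 = 0
  2*X**2*Z ↦ 2·0·1·3 = 0
  -X*Y*Z ↦ -1·0·4·3 = 0
  2*X*Z**2 ↦ 2·0·1·9 = 0
  3*Y**3 ↦ 3·1·64·1 = 192
  Y**2*Z ↦ 1·1·16·3 = 48
  Y*Z**2 ↦ 1·1·4·9 = 36
  -Z**3 ↦ -1·1·1·27 = -27
Sum: F(0, 4, 3) = (0) + (0) + (0) + (0) + (0) + (192) + (48) + (36) + (-27) = 249.
Reducing mod 7: 249 ≡ 4 (mod 7).
Since F(a, b, c) ≡ 4 ≠ 0 (mod 7), P does NOT lie on the curve.


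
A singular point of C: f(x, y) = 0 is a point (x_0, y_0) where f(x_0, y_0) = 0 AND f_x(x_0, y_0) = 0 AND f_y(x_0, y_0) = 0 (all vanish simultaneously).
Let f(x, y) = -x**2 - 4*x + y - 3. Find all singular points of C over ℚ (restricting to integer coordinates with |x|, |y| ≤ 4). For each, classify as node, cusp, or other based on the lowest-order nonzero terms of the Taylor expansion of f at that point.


No singular points in the scanned grid; C is smooth there.

Compute partial derivatives:
  f_x = -2*x - 4.
  f_y = 1.
f_y = 1 is a nonzero constant, so f_y never vanishes: no point (x, y) can satisfy f = f_x = f_y = 0. In particular no (x, y) ∈ {−4, ..., 4}² is singular; the curve is smooth.


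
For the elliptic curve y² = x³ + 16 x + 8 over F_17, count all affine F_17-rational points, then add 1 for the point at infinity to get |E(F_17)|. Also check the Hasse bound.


Affine points = {(0, 5), (0, 12), (1, 5), (1, 12), (3, 7), (3, 10), (4, 0), (5, 3), (5, 14), (7, 2), (7, 15), (8, 6), (8, 11), (11, 6), (11, 11), (13, 4), (13, 13), (14, 1), (14, 16), (15, 6), (15, 11), (16, 5), (16, 12)}; affine count = 23; |E(F_17)| = 24.

Discriminant check: Δ ∝ 4a³ + 27b² = 4·16³ + 27·8² = 4·4096 + 27·64 ≡ 7 (mod 17). Nonzero ⇒ E is nonsingular.
For each x ∈ F_17, compute rhs = x³ + 16·x + 8 mod 17, then count y ∈ F_17 with y² ≡ rhs.
  x = 0: rhs = 8, matching y values: 5, 12 (2 points).
  x = 1: rhs = 8, matching y values: 5, 12 (2 points).
  x = 2: rhs = 14, matching y values: none (0 points).
  x = 3: rhs = 15, matching y values: 7, 10 (2 points).
  x = 4: rhs = 0, matching y values: 0 (1 points).
  x = 5: rhs = 9, matching y values: 3, 14 (2 points).
  x = 6: rhs = 14, matching y values: none (0 points).
  x = 7: rhs = 4, matching y values: 2, 15 (2 points).
  x = 8: rhs = 2, matching y values: 6, 11 (2 points).
  x = 9: rhs = 14, matching y values: none (0 points).
  x = 10: rhs = 12, matching y values: none (0 points).
  x = 11: rhs = 2, matching y values: 6, 11 (2 points).
  x = 12: rhs = 7, matching y values: none (0 points).
  x = 13: rhs = 16, matching y values: 4, 13 (2 points).
  x = 14: rhs = 1, matching y values: 1, 16 (2 points).
  x = 15: rhs = 2, matching y values: 6, 11 (2 points).
  x = 16: rhs = 8, matching y values: 5, 12 (2 points).
Total affine count: 23.
Full point count |E(F_17)| = 23 + 1 = 24.
Hasse bound: |24 − (17+1)| = |6| = 6 ≤ 2√17 ≈ 8.2462 ✓.


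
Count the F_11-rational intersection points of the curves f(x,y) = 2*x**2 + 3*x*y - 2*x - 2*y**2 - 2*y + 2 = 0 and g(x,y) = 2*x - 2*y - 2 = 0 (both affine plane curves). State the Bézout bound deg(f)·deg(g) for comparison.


Common zeros: ∅; count = 0; Bézout bound = 2.

deg(f) = 2, deg(g) = 1, so Bézout bound = 2.
Scan x ∈ F_11. For each x, list the y ∈ F_11 with f(x, y) ≡ 0 and those with g(x, y) ≡ 0 (mod 11); the common zeros in that column are the intersection.
  x = 0: f ≡ 0 at y ∈ {3, 7}; g ≡ 0 at y ∈ {10}; common: ∅.
  x = 1: f ≡ 0 at y ∈ ∅; g ≡ 0 at y ∈ {0}; common: ∅.
  x = 2: f ≡ 0 at y ∈ {3, 10}; g ≡ 0 at y ∈ {1}; common: ∅.
  x = 3: f ≡ 0 at y ∈ ∅; g ≡ 0 at y ∈ {2}; common: ∅.
  x = 4: f ≡ 0 at y ∈ {8}; g ≡ 0 at y ∈ {3}; common: ∅.
  x = 5: f ≡ 0 at y ∈ ∅; g ≡ 0 at y ∈ {4}; common: ∅.
  x = 6: f ≡ 0 at y ∈ {9, 10}; g ≡ 0 at y ∈ {5}; common: ∅.
  x = 7: f ≡ 0 at y ∈ {7, 8}; g ≡ 0 at y ∈ {6}; common: ∅.
  x = 8: f ≡ 0 at y ∈ ∅; g ≡ 0 at y ∈ {7}; common: ∅.
  x = 9: f ≡ 0 at y ∈ {9}; g ≡ 0 at y ∈ {8}; common: ∅.
  x = 10: f ≡ 0 at y ∈ ∅; g ≡ 0 at y ∈ {9}; common: ∅.
Collecting: common zeros = ∅, so the count is 0.
Comparison with the Bézout bound: 0 ≤ 2 = deg(f)·deg(g), as expected for curves with no common component (the affine F_11-count falls short of the bound because intersections may lie at infinity, over extension fields, or carry multiplicity).
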